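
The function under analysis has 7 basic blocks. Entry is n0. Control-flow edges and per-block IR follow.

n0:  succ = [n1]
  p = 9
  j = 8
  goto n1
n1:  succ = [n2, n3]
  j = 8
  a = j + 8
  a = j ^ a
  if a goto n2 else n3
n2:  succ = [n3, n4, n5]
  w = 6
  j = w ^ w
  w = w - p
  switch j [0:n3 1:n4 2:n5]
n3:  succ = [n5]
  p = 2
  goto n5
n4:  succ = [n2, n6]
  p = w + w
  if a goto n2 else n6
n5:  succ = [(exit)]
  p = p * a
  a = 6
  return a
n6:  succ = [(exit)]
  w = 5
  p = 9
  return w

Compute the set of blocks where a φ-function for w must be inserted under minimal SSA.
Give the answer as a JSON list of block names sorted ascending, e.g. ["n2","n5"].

idom tree: n1←n0 n2←n1 n3←n1 n4←n2 n5←n1 n6←n4
Join-block Dom:
  n2: preds {n1,n4}: {n0,n1} ∩ {n0,n1,n2,n4} = {n0,n1}; idom=n1
  n3: preds {n1,n2}: {n0,n1} ∩ {n0,n1,n2} = {n0,n1}; idom=n1
  n5: preds {n2,n3}: {n0,n1,n2} ∩ {n0,n1,n3} = {n0,n1}; idom=n1

DF walk-up:
  n2←n1: walk · to n1
  n2←n4: walk n4→n2 to n1
  n3←n1: walk · to n1
  n3←n2: walk n2 to n1
  n5←n2: walk n2 to n1
  n5←n3: walk n3 to n1
  DF(n0)=∅
  DF(n1)=∅
  DF(n2)={n2,n3,n5}
  DF(n3)={n5}
  DF(n4)={n2}
  DF(n5)=∅
  DF(n6)=∅

φ for w: defs {n2,n6}
  DF⁺ = {n2,n3,n5}

Answer: ["n2", "n3", "n5"]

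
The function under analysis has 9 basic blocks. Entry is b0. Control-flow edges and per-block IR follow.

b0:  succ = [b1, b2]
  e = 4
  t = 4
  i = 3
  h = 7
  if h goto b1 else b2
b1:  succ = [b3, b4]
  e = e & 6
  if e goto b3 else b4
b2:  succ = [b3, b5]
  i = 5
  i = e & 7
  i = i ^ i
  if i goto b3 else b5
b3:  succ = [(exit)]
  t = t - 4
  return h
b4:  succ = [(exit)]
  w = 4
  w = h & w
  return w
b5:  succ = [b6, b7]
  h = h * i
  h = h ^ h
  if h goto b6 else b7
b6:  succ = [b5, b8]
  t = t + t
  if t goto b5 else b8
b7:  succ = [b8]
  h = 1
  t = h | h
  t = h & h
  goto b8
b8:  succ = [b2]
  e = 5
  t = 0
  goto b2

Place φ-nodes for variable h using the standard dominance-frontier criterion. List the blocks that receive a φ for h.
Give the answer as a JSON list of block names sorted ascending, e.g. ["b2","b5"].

idom tree: b1←b0 b2←b0 b3←b0 b4←b1 b5←b2 b6←b5 b7←b5 b8←b5
Dom at joins:
  b2: preds {b0,b8}: {b0} ∩ {b0,b2,b5,b8} = {b0}; idom=b0
  b3: preds {b1,b2}: {b0,b1} ∩ {b0,b2} = {b0}; idom=b0
  b5: preds {b2,b6}: {b0,b2} ∩ {b0,b2,b5,b6} = {b0,b2}; idom=b2
  b8: preds {b6,b7}: {b0,b2,b5,b6} ∩ {b0,b2,b5,b7} = {b0,b2,b5}; idom=b5

DF derivation:
  b2←b0: walk · to b0
  b2←b8: walk b8→b5→b2 to b0
  b3←b1: walk b1 to b0
  b3←b2: walk b2 to b0
  b5←b2: walk · to b2
  b5←b6: walk b6→b5 to b2
  b8←b6: walk b6 to b5
  b8←b7: walk b7 to b5
  b0: DF=∅
  b1: DF={b3}
  b2: DF={b2,b3}
  b3: DF=∅
  b4: DF=∅
  b5: DF={b2,b5}
  b6: DF={b5,b8}
  b7: DF={b8}
  b8: DF={b2}

φ for h: defs {b0,b5,b7}
  DF⁺ = {b2,b3,b5,b8}

Answer: ["b2", "b3", "b5", "b8"]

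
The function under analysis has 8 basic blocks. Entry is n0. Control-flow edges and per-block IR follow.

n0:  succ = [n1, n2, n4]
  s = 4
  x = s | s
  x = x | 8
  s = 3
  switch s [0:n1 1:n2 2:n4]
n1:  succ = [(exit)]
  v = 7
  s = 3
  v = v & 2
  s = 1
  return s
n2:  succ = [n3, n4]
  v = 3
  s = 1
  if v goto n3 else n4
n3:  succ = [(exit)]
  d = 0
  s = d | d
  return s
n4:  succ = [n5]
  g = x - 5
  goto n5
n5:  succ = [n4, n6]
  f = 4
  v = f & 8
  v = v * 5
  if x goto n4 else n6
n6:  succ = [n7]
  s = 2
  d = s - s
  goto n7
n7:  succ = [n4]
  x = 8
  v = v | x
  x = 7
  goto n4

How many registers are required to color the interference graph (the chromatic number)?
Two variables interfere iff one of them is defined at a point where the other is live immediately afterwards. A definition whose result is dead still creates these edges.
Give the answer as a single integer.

Per-block:
  n0: {s,x} / ∅
  n1: {s,v} / ∅
  n2: {s,v} / ∅
  n3: {d,s} / ∅
  n4: {g} / {x}
  n5: {f,v} / {x}
  n6: {d,s} / ∅
  n7: {v,x} / {v}

Liveness:
  n0 li=∅ lo={x}
  n1 li=∅ lo=∅
  n2 li={x} lo={x}
  n3 li=∅ lo=∅
  n4 li={x} lo={x}
  n5 li={x} lo={v,x}
  n6 li={v} lo={v}
  n7 li={v} lo={x}

Conflict graph:
  d↔{v}
  f↔{x}
  g↔{x}
  s↔{v,x}
  v↔{d,s,x}
  x↔{f,g,s,v}

Chromatic number:
  lower bound: {s,v,x} mutually conflict ⇒ χ ≥ 3
  assign d→c0 f→c1 g→c1 s→c2 v→c1 x→c0 — no edge inside a register ⇒ χ ≤ 3
  χ = 3

Answer: 3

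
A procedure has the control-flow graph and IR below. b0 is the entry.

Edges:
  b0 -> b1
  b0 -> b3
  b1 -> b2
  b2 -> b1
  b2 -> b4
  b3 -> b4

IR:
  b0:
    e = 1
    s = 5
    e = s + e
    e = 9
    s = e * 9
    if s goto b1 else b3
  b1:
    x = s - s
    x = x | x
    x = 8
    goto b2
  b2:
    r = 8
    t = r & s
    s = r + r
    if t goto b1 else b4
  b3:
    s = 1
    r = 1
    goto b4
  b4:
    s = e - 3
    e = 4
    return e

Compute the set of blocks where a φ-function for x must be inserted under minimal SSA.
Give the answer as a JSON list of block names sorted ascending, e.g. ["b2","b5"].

Answer: ["b1", "b4"]

Working:
idom tree: b1←b0 b2←b1 b3←b0 b4←b0
Dom at joins:
  b1: preds {b0,b2}: {b0} ∩ {b0,b1,b2} = {b0}; idom=b0
  b4: preds {b2,b3}: {b0,b1,b2} ∩ {b0,b3} = {b0}; idom=b0

DF walk-up:
  b1←b0: walk · to b0
  b1←b2: walk b2→b1 to b0
  b4←b2: walk b2→b1 to b0
  b4←b3: walk b3 to b0
  b0 → ∅
  b1 → {b1,b4}
  b2 → {b1,b4}
  b3 → {b4}
  b4 → ∅

φ for x: defs {b1}
  DF⁺ = {b1,b4}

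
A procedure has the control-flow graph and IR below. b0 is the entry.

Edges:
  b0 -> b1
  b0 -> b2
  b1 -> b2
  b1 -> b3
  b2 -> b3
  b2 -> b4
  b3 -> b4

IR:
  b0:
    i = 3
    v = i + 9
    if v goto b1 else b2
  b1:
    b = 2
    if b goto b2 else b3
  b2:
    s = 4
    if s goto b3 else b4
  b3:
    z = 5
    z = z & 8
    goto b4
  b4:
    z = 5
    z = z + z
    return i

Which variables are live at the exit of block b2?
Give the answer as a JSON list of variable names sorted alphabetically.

Per-block:
  b0: {i,v} / ∅
  b1: {b} / ∅
  b2: {s} / ∅
  b3: {z} / ∅
  b4: {z} / {i}

Live sets:
  live b0: ∅→{i}
  live b1: {i}→{i}
  live b2: {i}→{i}
  live b3: {i}→{i}
  live b4: {i}→∅

live-out(b2) = ["i"]

Answer: ["i"]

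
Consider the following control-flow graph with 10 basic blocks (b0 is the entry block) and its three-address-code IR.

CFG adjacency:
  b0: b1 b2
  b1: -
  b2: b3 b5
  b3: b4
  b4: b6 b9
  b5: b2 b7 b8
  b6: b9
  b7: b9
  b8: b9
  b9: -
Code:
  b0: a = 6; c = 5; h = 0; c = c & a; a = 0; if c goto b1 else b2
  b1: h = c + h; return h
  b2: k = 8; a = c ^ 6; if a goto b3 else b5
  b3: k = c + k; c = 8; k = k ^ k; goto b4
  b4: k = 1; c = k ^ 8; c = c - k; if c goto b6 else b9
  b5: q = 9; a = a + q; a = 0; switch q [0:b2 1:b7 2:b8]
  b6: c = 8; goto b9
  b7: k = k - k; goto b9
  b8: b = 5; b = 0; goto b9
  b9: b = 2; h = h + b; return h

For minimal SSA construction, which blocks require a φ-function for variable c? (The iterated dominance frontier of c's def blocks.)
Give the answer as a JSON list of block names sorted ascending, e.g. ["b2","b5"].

idom tree: b1←b0 b2←b0 b3←b2 b4←b3 b5←b2 b6←b4 b7←b5 b8←b5 b9←b2
Dom at joins:
  b2: preds {b0,b5}: {b0} ∩ {b0,b2,b5} = {b0}; idom=b0
  b9: preds {b4,b6,b7,b8}: {b0,b2,b3,b4} ∩ {b0,b2,b3,b4,b6} ∩ {b0,b2,b5,b7} ∩ {b0,b2,b5,b8} = {b0,b2}; idom=b2

DF walk-up:
  b2←b0: walk · to b0
  b2←b5: walk b5→b2 to b0
  b9←b4: walk b4→b3 to b2
  b9←b6: walk b6→b4→b3 to b2
  b9←b7: walk b7→b5 to b2
  b9←b8: walk b8→b5 to b2
  b0: DF=∅
  b1: DF=∅
  b2: DF={b2}
  b3: DF={b9}
  b4: DF={b9}
  b5: DF={b2,b9}
  b6: DF={b9}
  b7: DF={b9}
  b8: DF={b9}
  b9: DF=∅

φ for c: defs {b0,b3,b4,b6}
  DF⁺ = {b9}

Answer: ["b9"]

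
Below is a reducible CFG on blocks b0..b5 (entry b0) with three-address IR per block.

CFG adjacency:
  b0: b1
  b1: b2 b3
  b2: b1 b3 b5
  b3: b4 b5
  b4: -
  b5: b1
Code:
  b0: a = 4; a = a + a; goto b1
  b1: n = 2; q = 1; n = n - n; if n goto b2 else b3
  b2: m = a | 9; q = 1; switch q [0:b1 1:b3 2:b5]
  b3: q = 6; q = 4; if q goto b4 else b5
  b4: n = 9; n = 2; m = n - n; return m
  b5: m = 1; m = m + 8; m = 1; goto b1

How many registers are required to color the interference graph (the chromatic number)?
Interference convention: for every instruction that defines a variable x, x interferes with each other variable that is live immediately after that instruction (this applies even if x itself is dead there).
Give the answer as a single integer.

def/use:
  b0 def {a} use ∅
  b1 def {n,q} use ∅
  b2 def {m,q} use {a}
  b3 def {q} use ∅
  b4 def {m,n} use ∅
  b5 def {m} use ∅

Liveness:
  b0 li=∅ lo={a}
  b1 li={a} lo={a}
  b2 li={a} lo={a}
  b3 li={a} lo={a}
  b4 li=∅ lo=∅
  b5 li={a} lo={a}

Interference:
  a↔{m,n,q}
  m↔{a}
  n↔{a,q}
  q↔{a,n}

Registers:
  lower bound: {a,n,q} mutually conflict ⇒ χ ≥ 3
  assign a→c0 m→c1 n→c1 q→c2 — no edge inside a register ⇒ χ ≤ 3
  χ = 3

Answer: 3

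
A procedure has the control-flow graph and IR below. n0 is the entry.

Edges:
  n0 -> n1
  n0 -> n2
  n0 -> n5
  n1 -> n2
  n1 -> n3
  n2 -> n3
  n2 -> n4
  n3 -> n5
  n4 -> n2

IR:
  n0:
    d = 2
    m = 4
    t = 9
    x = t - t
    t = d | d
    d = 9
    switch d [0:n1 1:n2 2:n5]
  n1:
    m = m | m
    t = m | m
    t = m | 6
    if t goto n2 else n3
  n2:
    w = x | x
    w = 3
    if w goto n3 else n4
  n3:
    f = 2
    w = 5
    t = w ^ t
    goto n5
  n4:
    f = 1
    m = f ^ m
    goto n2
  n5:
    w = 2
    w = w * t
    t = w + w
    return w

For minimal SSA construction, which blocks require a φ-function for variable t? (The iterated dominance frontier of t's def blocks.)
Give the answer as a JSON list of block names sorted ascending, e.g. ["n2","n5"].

Answer: ["n2", "n3", "n5"]

Working:
idom tree: n1←n0 n2←n0 n3←n0 n4←n2 n5←n0
Dom at joins:
  n2: preds {n0,n1,n4}: {n0} ∩ {n0,n1} ∩ {n0,n2,n4} = {n0}; idom=n0
  n3: preds {n1,n2}: {n0,n1} ∩ {n0,n2} = {n0}; idom=n0
  n5: preds {n0,n3}: {n0} ∩ {n0,n3} = {n0}; idom=n0

DF derivation:
  n2←n0: walk · to n0
  n2←n1: walk n1 to n0
  n2←n4: walk n4→n2 to n0
  n3←n1: walk n1 to n0
  n3←n2: walk n2 to n0
  n5←n0: walk · to n0
  n5←n3: walk n3 to n0
  DF(n0)=∅
  DF(n1)={n2,n3}
  DF(n2)={n2,n3}
  DF(n3)={n5}
  DF(n4)={n2}
  DF(n5)=∅

φ for t: defs {n0,n1,n3,n5}
  DF⁺ = {n2,n3,n5}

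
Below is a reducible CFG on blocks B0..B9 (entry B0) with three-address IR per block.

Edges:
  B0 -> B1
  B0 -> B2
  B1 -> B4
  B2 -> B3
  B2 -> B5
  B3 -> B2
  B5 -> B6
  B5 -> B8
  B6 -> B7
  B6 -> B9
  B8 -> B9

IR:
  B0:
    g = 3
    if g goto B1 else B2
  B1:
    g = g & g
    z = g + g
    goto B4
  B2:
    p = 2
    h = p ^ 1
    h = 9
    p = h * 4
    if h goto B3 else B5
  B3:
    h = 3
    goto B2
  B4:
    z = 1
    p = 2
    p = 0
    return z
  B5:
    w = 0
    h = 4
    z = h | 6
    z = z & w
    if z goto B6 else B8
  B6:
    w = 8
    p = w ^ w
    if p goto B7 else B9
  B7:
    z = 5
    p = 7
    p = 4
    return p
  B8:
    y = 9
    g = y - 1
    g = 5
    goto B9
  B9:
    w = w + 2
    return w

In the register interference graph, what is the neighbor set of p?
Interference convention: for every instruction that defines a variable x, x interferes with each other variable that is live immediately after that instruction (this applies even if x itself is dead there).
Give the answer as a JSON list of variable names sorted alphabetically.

Answer: ["h", "w", "z"]

Analysis:
Per-block:
  B0: {g} / ∅
  B1: {g,z} / {g}
  B2: {h,p} / ∅
  B3: {h} / ∅
  B4: {p,z} / ∅
  B5: {h,w,z} / ∅
  B6: {p,w} / ∅
  B7: {p,z} / ∅
  B8: {g,y} / ∅
  B9: {w} / {w}

Live sets:
  live B0: ∅→{g}
  live B1: {g}→∅
  live B2: ∅→∅
  live B3: ∅→∅
  live B4: ∅→∅
  live B5: ∅→{w}
  live B6: ∅→{w}
  live B7: ∅→∅
  live B8: {w}→{w}
  live B9: {w}→∅

Interference:
  g — {w}
  h — {p,w}
  p — {h,w,z}
  w — {g,h,p,y,z}
  y — {w}
  z — {p,w}

N(p) = ["h", "w", "z"]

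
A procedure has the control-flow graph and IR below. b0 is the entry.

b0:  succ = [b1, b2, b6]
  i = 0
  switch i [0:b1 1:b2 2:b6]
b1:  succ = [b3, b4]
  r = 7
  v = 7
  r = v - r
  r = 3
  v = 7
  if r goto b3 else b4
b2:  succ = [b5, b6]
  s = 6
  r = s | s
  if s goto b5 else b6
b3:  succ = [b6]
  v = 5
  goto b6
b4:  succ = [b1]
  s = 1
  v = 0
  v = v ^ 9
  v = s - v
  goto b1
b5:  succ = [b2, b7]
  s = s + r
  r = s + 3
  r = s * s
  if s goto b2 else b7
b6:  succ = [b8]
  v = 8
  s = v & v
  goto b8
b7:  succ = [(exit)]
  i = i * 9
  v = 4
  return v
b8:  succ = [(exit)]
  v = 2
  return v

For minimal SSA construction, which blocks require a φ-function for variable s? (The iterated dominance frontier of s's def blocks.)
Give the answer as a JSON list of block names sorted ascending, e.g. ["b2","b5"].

idom tree: b1←b0 b2←b0 b3←b1 b4←b1 b5←b2 b6←b0 b7←b5 b8←b6
Dom at joins:
  b1: preds {b0,b4}: {b0} ∩ {b0,b1,b4} = {b0}; idom=b0
  b2: preds {b0,b5}: {b0} ∩ {b0,b2,b5} = {b0}; idom=b0
  b6: preds {b0,b2,b3}: {b0} ∩ {b0,b2} ∩ {b0,b1,b3} = {b0}; idom=b0

Frontier:
  join b1 pred b0: · stop@b0
  join b1 pred b4: b4→b1 stop@b0
  join b2 pred b0: · stop@b0
  join b2 pred b5: b5→b2 stop@b0
  join b6 pred b0: · stop@b0
  join b6 pred b2: b2 stop@b0
  join b6 pred b3: b3→b1 stop@b0
  b0 → ∅
  b1 → {b1,b6}
  b2 → {b2,b6}
  b3 → {b6}
  b4 → {b1}
  b5 → {b2}
  b6 → ∅
  b7 → ∅
  b8 → ∅

φ for s: defs {b2,b4,b5,b6}
  DF⁺ = {b1,b2,b6}

Answer: ["b1", "b2", "b6"]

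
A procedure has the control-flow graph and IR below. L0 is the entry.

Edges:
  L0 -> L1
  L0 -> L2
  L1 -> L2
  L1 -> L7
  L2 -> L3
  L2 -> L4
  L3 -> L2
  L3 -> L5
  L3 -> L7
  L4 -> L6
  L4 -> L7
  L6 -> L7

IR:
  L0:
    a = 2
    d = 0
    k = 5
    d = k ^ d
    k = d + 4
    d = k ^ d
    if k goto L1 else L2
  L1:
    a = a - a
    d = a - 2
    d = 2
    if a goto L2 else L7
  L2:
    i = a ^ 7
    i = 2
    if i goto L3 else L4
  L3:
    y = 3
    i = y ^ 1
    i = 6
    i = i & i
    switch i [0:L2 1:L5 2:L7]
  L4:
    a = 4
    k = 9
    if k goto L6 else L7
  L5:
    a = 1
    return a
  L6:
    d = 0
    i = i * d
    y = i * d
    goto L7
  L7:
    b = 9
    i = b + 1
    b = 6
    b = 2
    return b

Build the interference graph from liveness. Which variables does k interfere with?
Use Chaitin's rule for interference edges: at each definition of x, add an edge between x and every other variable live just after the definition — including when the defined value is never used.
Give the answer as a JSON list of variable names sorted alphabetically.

def/use:
  L0: def={a,d,k} ue=∅
  L1: def={a,d} ue={a}
  L2: def={i} ue={a}
  L3: def={i,y} ue=∅
  L4: def={a,k} ue=∅
  L5: def={a} ue=∅
  L6: def={d,i,y} ue={i}
  L7: def={b,i} ue=∅

Liveness:
  live L0: ∅→{a}
  live L1: {a}→{a}
  live L2: {a}→{a,i}
  live L3: {a}→{a}
  live L4: {i}→{i}
  live L5: ∅→∅
  live L6: {i}→∅
  live L7: ∅→∅

Interference:
  a↔{d,i,k,y}
  b↔∅
  d↔{a,i,k}
  i↔{a,d,k}
  k↔{a,d,i}
  y↔{a}

N(k) = ["a", "d", "i"]

Answer: ["a", "d", "i"]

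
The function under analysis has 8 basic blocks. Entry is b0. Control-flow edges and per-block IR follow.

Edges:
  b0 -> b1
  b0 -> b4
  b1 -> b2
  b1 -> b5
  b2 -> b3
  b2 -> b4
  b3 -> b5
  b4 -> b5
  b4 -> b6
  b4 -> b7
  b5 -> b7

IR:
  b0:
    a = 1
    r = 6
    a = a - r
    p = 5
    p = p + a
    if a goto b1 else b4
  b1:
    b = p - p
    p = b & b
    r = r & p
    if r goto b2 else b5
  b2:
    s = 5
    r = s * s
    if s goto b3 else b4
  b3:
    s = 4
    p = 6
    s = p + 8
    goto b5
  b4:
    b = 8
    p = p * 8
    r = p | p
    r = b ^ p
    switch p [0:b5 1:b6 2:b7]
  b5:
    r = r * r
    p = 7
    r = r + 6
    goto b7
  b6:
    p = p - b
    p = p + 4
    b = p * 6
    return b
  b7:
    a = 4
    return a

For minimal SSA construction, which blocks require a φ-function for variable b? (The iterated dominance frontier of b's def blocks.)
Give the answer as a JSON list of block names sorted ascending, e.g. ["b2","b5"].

idom tree: b1←b0 b2←b1 b3←b2 b4←b0 b5←b0 b6←b4 b7←b0
Dom at joins:
  b4: preds {b0,b2}: {b0} ∩ {b0,b1,b2} = {b0}; idom=b0
  b5: preds {b1,b3,b4}: {b0,b1} ∩ {b0,b1,b2,b3} ∩ {b0,b4} = {b0}; idom=b0
  b7: preds {b4,b5}: {b0,b4} ∩ {b0,b5} = {b0}; idom=b0

Frontier:
  b4←b0: walk · to b0
  b4←b2: walk b2→b1 to b0
  b5←b1: walk b1 to b0
  b5←b3: walk b3→b2→b1 to b0
  b5←b4: walk b4 to b0
  b7←b4: walk b4 to b0
  b7←b5: walk b5 to b0
  b0: DF=∅
  b1: DF={b4,b5}
  b2: DF={b4,b5}
  b3: DF={b5}
  b4: DF={b5,b7}
  b5: DF={b7}
  b6: DF=∅
  b7: DF=∅

φ for b: defs {b1,b4,b6}
  DF⁺ = {b4,b5,b7}

Answer: ["b4", "b5", "b7"]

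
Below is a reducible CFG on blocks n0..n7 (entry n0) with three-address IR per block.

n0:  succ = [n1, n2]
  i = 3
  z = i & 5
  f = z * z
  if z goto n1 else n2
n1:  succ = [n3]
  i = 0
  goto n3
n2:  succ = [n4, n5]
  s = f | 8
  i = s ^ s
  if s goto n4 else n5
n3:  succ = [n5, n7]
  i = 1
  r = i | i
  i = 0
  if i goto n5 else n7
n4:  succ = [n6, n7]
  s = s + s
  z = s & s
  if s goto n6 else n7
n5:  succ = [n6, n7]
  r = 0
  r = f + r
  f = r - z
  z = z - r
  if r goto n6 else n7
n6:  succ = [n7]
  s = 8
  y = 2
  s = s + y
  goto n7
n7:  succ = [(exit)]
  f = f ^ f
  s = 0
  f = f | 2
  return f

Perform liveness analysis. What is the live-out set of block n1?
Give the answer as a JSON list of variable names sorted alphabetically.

Answer: ["f", "z"]

Derivation:
def/use:
  n0 def {f,i,z} use ∅
  n1 def {i} use ∅
  n2 def {i,s} use {f}
  n3 def {i,r} use ∅
  n4 def {s,z} use {s}
  n5 def {f,r,z} use {f,z}
  n6 def {s,y} use ∅
  n7 def {f,s} use {f}

Backward fixpoint:
  n0 li=∅ lo={f,z}
  n1 li={f,z} lo={f,z}
  n2 li={f,z} lo={f,s,z}
  n3 li={f,z} lo={f,z}
  n4 li={f,s} lo={f}
  n5 li={f,z} lo={f}
  n6 li={f} lo={f}
  n7 li={f} lo=∅

live-out(n1) = ["f", "z"]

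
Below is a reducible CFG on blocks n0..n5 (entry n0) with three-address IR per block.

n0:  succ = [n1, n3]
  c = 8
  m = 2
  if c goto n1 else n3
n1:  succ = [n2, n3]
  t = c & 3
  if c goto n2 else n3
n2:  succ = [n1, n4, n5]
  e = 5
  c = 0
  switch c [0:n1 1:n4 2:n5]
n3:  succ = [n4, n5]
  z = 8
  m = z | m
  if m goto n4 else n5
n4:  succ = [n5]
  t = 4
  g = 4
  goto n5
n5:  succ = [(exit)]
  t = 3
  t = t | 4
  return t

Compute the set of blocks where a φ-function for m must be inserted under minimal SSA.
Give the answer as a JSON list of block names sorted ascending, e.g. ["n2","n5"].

idom tree: n1←n0 n2←n1 n3←n0 n4←n0 n5←n0
Join-block Dom:
  n1: preds {n0,n2}: {n0} ∩ {n0,n1,n2} = {n0}; idom=n0
  n3: preds {n0,n1}: {n0} ∩ {n0,n1} = {n0}; idom=n0
  n4: preds {n2,n3}: {n0,n1,n2} ∩ {n0,n3} = {n0}; idom=n0
  n5: preds {n2,n3,n4}: {n0,n1,n2} ∩ {n0,n3} ∩ {n0,n4} = {n0}; idom=n0

Frontier:
  join n1 pred n0: · stop@n0
  join n1 pred n2: n2→n1 stop@n0
  join n3 pred n0: · stop@n0
  join n3 pred n1: n1 stop@n0
  join n4 pred n2: n2→n1 stop@n0
  join n4 pred n3: n3 stop@n0
  join n5 pred n2: n2→n1 stop@n0
  join n5 pred n3: n3 stop@n0
  join n5 pred n4: n4 stop@n0
  DF(n0)=∅
  DF(n1)={n1,n3,n4,n5}
  DF(n2)={n1,n4,n5}
  DF(n3)={n4,n5}
  DF(n4)={n5}
  DF(n5)=∅

φ for m: defs {n0,n3}
  DF⁺ = {n4,n5}

Answer: ["n4", "n5"]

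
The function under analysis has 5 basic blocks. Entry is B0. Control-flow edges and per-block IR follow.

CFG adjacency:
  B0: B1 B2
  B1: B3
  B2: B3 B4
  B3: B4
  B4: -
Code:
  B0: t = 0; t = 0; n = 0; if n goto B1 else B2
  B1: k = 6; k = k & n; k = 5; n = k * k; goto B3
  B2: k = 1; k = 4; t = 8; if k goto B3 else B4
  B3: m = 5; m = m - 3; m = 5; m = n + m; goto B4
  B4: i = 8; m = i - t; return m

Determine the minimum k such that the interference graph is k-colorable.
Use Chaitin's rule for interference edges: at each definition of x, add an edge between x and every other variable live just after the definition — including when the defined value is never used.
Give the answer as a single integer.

Answer: 3

Derivation:
Per-block:
  B0 def {n,t} use ∅
  B1 def {k,n} use {n}
  B2 def {k,t} use ∅
  B3 def {m} use {n}
  B4 def {i,m} use {t}

Live sets:
  B0 li=∅ lo={n,t}
  B1 li={n,t} lo={n,t}
  B2 li={n} lo={n,t}
  B3 li={n,t} lo={t}
  B4 li={t} lo=∅

Conflict graph:
  i↔{t}
  k↔{n,t}
  m↔{n,t}
  n↔{k,m,t}
  t↔{i,k,m,n}

Registers:
  lower bound: {k,n,t} mutually conflict ⇒ χ ≥ 3
  assign i→c1 k→c2 m→c2 n→c1 t→c0 — no edge inside a register ⇒ χ ≤ 3
  χ = 3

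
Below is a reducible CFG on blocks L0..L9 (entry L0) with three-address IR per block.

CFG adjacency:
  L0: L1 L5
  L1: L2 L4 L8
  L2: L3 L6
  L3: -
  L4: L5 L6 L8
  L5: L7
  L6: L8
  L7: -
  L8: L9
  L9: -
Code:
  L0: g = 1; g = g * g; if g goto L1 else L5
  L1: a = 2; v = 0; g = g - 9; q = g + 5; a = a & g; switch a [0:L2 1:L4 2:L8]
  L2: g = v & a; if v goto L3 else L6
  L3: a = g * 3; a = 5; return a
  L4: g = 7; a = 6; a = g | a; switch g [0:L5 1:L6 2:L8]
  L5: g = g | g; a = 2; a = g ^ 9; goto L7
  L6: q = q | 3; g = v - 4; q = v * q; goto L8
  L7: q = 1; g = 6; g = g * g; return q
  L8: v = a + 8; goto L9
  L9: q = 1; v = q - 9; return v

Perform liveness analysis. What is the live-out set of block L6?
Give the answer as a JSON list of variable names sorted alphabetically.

Answer: ["a"]

Analysis:
def/use:
  L0 def {g} use ∅
  L1 def {a,g,q,v} use {g}
  L2 def {g} use {a,v}
  L3 def {a} use {g}
  L4 def {a,g} use ∅
  L5 def {a,g} use {g}
  L6 def {g,q} use {q,v}
  L7 def {g,q} use ∅
  L8 def {v} use {a}
  L9 def {q,v} use ∅

Liveness:
  L0: in=∅ out={g}
  L1: in={g} out={a,q,v}
  L2: in={a,q,v} out={a,g,q,v}
  L3: in={g} out=∅
  L4: in={q,v} out={a,g,q,v}
  L5: in={g} out=∅
  L6: in={a,q,v} out={a}
  L7: in=∅ out=∅
  L8: in={a} out=∅
  L9: in=∅ out=∅

live-out(L6) = ["a"]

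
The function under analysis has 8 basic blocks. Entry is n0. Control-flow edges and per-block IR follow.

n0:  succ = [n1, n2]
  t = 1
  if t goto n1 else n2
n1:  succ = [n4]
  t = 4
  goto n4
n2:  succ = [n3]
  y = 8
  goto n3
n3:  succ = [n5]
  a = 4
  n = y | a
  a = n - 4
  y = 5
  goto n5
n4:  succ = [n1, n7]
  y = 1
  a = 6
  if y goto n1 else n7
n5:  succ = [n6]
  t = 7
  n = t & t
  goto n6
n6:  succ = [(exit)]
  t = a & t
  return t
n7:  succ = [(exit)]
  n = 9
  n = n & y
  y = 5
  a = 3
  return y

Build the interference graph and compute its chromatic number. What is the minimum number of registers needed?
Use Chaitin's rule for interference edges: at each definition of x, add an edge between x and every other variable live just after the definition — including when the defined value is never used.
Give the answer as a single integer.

Answer: 3

Analysis:
def/use:
  n0: def={t} ue=∅
  n1: def={t} ue=∅
  n2: def={y} ue=∅
  n3: def={a,n,y} ue={y}
  n4: def={a,y} ue=∅
  n5: def={n,t} ue=∅
  n6: def={t} ue={a,t}
  n7: def={a,n,y} ue={y}

Backward fixpoint:
  n0 li=∅ lo=∅
  n1 li=∅ lo=∅
  n2 li=∅ lo={y}
  n3 li={y} lo={a}
  n4 li=∅ lo={y}
  n5 li={a} lo={a,t}
  n6 li={a,t} lo=∅
  n7 li={y} lo=∅

Interfere edges:
  a: {n,t,y}
  n: {a,t,y}
  t: {a,n}
  y: {a,n}

Chromatic number:
  lower bound: {a,n,t} mutually conflict ⇒ χ ≥ 3
  assign a→r0 n→r1 t→r2 y→r2 — no edge inside a register ⇒ χ ≤ 3
  χ = 3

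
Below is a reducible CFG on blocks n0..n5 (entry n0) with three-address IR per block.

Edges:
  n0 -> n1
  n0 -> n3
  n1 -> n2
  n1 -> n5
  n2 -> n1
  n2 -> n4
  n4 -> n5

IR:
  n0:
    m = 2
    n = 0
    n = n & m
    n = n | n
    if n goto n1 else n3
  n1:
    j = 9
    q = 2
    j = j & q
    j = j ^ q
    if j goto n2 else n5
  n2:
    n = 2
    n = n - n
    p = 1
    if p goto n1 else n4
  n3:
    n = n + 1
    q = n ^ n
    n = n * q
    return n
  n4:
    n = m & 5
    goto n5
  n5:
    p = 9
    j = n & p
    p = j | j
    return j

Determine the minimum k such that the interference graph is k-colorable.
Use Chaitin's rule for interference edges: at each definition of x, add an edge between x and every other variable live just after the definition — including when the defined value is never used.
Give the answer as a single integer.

Block summaries:
  n0: {m,n} / ∅
  n1: {j,q} / ∅
  n2: {n,p} / ∅
  n3: {n,q} / {n}
  n4: {n} / {m}
  n5: {j,p} / {n}

Live sets:
  n0: in=∅ out={m,n}
  n1: in={m,n} out={m,n}
  n2: in={m} out={m,n}
  n3: in={n} out=∅
  n4: in={m} out={n}
  n5: in={n} out=∅

Interfere edges:
  j — {m,n,p,q}
  m — {j,n,p,q}
  n — {j,m,p,q}
  p — {j,m,n}
  q — {j,m,n}

Colouring:
  lower bound: {j,m,n,p} mutually conflict ⇒ χ ≥ 4
  assign j→c0 m→c1 n→c2 p→c3 q→c3 — no edge inside a register ⇒ χ ≤ 4
  χ = 4

Answer: 4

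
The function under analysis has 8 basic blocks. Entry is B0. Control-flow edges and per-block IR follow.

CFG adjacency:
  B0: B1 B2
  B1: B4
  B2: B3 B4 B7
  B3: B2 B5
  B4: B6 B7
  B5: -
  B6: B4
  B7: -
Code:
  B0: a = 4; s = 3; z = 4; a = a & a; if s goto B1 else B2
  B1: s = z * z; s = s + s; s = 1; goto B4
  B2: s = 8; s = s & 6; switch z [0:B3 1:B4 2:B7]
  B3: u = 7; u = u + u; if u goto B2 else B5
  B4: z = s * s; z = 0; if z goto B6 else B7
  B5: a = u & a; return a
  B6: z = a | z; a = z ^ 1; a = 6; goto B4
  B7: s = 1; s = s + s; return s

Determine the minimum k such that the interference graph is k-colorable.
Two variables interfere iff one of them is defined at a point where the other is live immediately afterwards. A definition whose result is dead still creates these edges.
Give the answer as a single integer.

Per-block:
  B0: {a,s,z} / ∅
  B1: {s} / {z}
  B2: {s} / {z}
  B3: {u} / ∅
  B4: {z} / {s}
  B5: {a} / {a,u}
  B6: {a,z} / {a,z}
  B7: {s} / ∅

Live sets:
  live B0: ∅→{a,z}
  live B1: {a,z}→{a,s}
  live B2: {a,z}→{a,s,z}
  live B3: {a,z}→{a,u,z}
  live B4: {a,s}→{a,s,z}
  live B5: {a,u}→∅
  live B6: {a,s,z}→{a,s}
  live B7: ∅→∅

Conflict graph:
  a↔{s,u,z}
  s↔{a,z}
  u↔{a,z}
  z↔{a,s,u}

Chromatic number:
  lower bound: {a,s,z} mutually conflict ⇒ χ ≥ 3
  3-colouring: r0={a}  r1={z}  r2={s,u}
  χ = 3

Answer: 3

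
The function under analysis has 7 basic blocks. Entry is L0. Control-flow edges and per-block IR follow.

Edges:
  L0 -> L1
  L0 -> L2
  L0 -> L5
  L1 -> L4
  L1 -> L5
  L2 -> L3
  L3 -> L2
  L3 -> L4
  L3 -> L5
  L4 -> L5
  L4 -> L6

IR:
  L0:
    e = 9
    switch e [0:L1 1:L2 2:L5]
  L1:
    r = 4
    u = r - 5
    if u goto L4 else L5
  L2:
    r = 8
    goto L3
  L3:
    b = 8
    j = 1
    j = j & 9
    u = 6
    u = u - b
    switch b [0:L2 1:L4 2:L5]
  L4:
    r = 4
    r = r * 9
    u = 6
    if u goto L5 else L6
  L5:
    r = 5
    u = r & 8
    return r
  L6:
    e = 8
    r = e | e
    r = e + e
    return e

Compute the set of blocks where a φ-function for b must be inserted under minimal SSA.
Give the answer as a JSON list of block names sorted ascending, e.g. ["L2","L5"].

idom tree: L1←L0 L2←L0 L3←L2 L4←L0 L5←L0 L6←L4
Dom∩ at merges:
  L2: preds {L0,L3}: {L0} ∩ {L0,L2,L3} = {L0}; idom=L0
  L4: preds {L1,L3}: {L0,L1} ∩ {L0,L2,L3} = {L0}; idom=L0
  L5: preds {L0,L1,L3,L4}: {L0} ∩ {L0,L1} ∩ {L0,L2,L3} ∩ {L0,L4} = {L0}; idom=L0

DF walk-up:
  join L2 pred L0: · stop@L0
  join L2 pred L3: L3→L2 stop@L0
  join L4 pred L1: L1 stop@L0
  join L4 pred L3: L3→L2 stop@L0
  join L5 pred L0: · stop@L0
  join L5 pred L1: L1 stop@L0
  join L5 pred L3: L3→L2 stop@L0
  join L5 pred L4: L4 stop@L0
  DF(L0)=∅
  DF(L1)={L4,L5}
  DF(L2)={L2,L4,L5}
  DF(L3)={L2,L4,L5}
  DF(L4)={L5}
  DF(L5)=∅
  DF(L6)=∅

φ for b: defs {L3}
  DF⁺ = {L2,L4,L5}

Answer: ["L2", "L4", "L5"]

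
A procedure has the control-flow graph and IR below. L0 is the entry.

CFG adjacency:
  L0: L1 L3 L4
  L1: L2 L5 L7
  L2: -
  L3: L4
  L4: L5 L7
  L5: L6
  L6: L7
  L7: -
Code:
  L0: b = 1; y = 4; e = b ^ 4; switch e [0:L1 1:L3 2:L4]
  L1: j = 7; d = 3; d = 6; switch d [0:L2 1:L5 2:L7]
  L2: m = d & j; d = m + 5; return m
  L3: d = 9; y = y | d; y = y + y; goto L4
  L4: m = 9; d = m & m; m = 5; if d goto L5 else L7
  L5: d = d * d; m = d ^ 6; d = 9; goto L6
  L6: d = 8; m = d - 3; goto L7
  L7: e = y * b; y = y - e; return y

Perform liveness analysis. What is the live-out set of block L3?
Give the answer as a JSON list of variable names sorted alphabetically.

Answer: ["b", "y"]

Analysis:
def/use:
  L0 def {b,e,y} use ∅
  L1 def {d,j} use ∅
  L2 def {d,m} use {d,j}
  L3 def {d,y} use {y}
  L4 def {d,m} use ∅
  L5 def {d,m} use {d}
  L6 def {d,m} use ∅
  L7 def {e,y} use {b,y}

Liveness:
  L0: in=∅ out={b,y}
  L1: in={b,y} out={b,d,j,y}
  L2: in={d,j} out=∅
  L3: in={b,y} out={b,y}
  L4: in={b,y} out={b,d,y}
  L5: in={b,d,y} out={b,y}
  L6: in={b,y} out={b,y}
  L7: in={b,y} out=∅

live-out(L3) = ["b", "y"]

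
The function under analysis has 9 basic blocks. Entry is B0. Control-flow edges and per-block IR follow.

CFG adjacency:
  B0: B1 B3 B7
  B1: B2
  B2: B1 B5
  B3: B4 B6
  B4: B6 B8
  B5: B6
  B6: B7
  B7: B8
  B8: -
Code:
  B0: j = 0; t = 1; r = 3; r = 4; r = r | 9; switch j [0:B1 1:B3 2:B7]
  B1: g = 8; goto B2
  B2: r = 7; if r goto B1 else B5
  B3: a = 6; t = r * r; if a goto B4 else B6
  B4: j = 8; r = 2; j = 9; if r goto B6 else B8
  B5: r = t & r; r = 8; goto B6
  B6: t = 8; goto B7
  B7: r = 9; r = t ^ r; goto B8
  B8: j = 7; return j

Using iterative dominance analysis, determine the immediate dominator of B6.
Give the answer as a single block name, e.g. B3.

idom tree: B1←B0 B2←B1 B3←B0 B4←B3 B5←B2 B6←B0 B7←B0 B8←B0
Dom at joins:
  B1: preds {B0,B2}: {B0} ∩ {B0,B1,B2} = {B0}; idom=B0
  B6: preds {B3,B4,B5}: {B0,B3} ∩ {B0,B3,B4} ∩ {B0,B1,B2,B5} = {B0}; idom=B0
  B7: preds {B0,B6}: {B0} ∩ {B0,B6} = {B0}; idom=B0
  B8: preds {B4,B7}: {B0,B3,B4} ∩ {B0,B7} = {B0}; idom=B0

idom(B6) = B0

Answer: B0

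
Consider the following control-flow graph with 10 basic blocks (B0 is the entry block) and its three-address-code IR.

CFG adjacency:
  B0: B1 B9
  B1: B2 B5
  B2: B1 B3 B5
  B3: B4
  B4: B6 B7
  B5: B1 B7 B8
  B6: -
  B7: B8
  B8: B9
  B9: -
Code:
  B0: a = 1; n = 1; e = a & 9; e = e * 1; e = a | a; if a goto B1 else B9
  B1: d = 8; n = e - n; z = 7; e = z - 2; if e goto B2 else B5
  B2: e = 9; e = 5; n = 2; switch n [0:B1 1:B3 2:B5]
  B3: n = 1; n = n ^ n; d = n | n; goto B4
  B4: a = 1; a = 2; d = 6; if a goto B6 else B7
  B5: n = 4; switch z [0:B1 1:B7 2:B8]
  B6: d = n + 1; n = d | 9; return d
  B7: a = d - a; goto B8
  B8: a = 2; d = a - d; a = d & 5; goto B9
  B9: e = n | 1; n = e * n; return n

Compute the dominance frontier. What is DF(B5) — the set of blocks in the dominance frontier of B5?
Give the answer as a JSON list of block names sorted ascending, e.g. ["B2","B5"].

Answer: ["B1", "B7", "B8"]

Derivation:
idom tree: B1←B0 B2←B1 B3←B2 B4←B3 B5←B1 B6←B4 B7←B1 B8←B1 B9←B0
Join-block Dom:
  B1: preds {B0,B2,B5}: {B0} ∩ {B0,B1,B2} ∩ {B0,B1,B5} = {B0}; idom=B0
  B5: preds {B1,B2}: {B0,B1} ∩ {B0,B1,B2} = {B0,B1}; idom=B1
  B7: preds {B4,B5}: {B0,B1,B2,B3,B4} ∩ {B0,B1,B5} = {B0,B1}; idom=B1
  B8: preds {B5,B7}: {B0,B1,B5} ∩ {B0,B1,B7} = {B0,B1}; idom=B1
  B9: preds {B0,B8}: {B0} ∩ {B0,B1,B8} = {B0}; idom=B0

DF derivation:
  B1←B0: walk · to B0
  B1←B2: walk B2→B1 to B0
  B1←B5: walk B5→B1 to B0
  B5←B1: walk · to B1
  B5←B2: walk B2 to B1
  B7←B4: walk B4→B3→B2 to B1
  B7←B5: walk B5 to B1
  B8←B5: walk B5 to B1
  B8←B7: walk B7 to B1
  B9←B0: walk · to B0
  B9←B8: walk B8→B1 to B0
  DF(B0)=∅
  DF(B1)={B1,B9}
  DF(B2)={B1,B5,B7}
  DF(B3)={B7}
  DF(B4)={B7}
  DF(B5)={B1,B7,B8}
  DF(B6)=∅
  DF(B7)={B8}
  DF(B8)={B9}
  DF(B9)=∅

DF(B5) = ["B1", "B7", "B8"]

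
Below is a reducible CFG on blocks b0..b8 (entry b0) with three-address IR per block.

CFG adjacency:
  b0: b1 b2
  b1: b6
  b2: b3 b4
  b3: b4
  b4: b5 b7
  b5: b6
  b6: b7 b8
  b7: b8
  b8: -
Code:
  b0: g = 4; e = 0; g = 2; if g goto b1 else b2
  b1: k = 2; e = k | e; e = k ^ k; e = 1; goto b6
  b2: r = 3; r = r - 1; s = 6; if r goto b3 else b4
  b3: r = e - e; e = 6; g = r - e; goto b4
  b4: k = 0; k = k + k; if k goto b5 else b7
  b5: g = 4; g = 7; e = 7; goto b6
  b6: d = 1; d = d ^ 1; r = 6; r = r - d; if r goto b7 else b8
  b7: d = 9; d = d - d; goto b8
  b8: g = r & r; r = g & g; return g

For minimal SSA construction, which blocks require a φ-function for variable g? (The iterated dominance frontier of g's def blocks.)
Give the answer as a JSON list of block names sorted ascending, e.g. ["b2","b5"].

Answer: ["b4", "b6", "b7", "b8"]

Analysis:
idom tree: b1←b0 b2←b0 b3←b2 b4←b2 b5←b4 b6←b0 b7←b0 b8←b0
Join-block Dom:
  b4: preds {b2,b3}: {b0,b2} ∩ {b0,b2,b3} = {b0,b2}; idom=b2
  b6: preds {b1,b5}: {b0,b1} ∩ {b0,b2,b4,b5} = {b0}; idom=b0
  b7: preds {b4,b6}: {b0,b2,b4} ∩ {b0,b6} = {b0}; idom=b0
  b8: preds {b6,b7}: {b0,b6} ∩ {b0,b7} = {b0}; idom=b0

Frontier:
  b4←b2: walk · to b2
  b4←b3: walk b3 to b2
  b6←b1: walk b1 to b0
  b6←b5: walk b5→b4→b2 to b0
  b7←b4: walk b4→b2 to b0
  b7←b6: walk b6 to b0
  b8←b6: walk b6 to b0
  b8←b7: walk b7 to b0
  b0: DF=∅
  b1: DF={b6}
  b2: DF={b6,b7}
  b3: DF={b4}
  b4: DF={b6,b7}
  b5: DF={b6}
  b6: DF={b7,b8}
  b7: DF={b8}
  b8: DF=∅

φ for g: defs {b0,b3,b5,b8}
  DF⁺ = {b4,b6,b7,b8}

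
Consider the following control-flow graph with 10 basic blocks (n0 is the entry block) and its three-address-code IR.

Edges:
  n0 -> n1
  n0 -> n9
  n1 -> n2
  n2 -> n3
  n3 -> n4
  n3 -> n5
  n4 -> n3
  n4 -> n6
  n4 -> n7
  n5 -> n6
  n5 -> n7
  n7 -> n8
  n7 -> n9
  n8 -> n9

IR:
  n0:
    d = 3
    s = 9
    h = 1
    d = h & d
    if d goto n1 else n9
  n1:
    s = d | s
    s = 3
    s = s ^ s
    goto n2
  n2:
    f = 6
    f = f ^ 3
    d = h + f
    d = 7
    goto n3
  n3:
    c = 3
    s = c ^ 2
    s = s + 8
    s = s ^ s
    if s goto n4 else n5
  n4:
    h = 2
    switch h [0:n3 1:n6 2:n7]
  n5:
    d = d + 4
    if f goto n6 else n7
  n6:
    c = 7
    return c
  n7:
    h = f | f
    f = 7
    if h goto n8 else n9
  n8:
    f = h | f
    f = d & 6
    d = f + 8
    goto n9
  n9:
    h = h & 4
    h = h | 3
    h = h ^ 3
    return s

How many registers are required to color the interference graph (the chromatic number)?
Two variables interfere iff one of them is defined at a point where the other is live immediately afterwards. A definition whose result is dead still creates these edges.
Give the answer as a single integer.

Answer: 4

Analysis:
Per-block:
  n0: {d,h,s} / ∅
  n1: {s} / {d,s}
  n2: {d,f} / {h}
  n3: {c,s} / ∅
  n4: {h} / ∅
  n5: {d} / {d,f}
  n6: {c} / ∅
  n7: {f,h} / {f}
  n8: {d,f} / {d,f,h}
  n9: {h} / {h,s}

Liveness:
  n0 li=∅ lo={d,h,s}
  n1 li={d,h,s} lo={h}
  n2 li={h} lo={d,f}
  n3 li={d,f} lo={d,f,s}
  n4 li={d,f,s} lo={d,f,s}
  n5 li={d,f,s} lo={d,f,s}
  n6 li=∅ lo=∅
  n7 li={d,f,s} lo={d,f,h,s}
  n8 li={d,f,h,s} lo={h,s}
  n9 li={h,s} lo=∅

Conflict graph:
  c↔{d,f}
  d↔{c,f,h,s}
  f↔{c,d,h,s}
  h↔{d,f,s}
  s↔{d,f,h}

Registers:
  clique {d,f,h,s} ⇒ need ≥ 4
  4-colouring: R0={d}  R1={f}  R2={c,h}  R3={s}
  χ = 4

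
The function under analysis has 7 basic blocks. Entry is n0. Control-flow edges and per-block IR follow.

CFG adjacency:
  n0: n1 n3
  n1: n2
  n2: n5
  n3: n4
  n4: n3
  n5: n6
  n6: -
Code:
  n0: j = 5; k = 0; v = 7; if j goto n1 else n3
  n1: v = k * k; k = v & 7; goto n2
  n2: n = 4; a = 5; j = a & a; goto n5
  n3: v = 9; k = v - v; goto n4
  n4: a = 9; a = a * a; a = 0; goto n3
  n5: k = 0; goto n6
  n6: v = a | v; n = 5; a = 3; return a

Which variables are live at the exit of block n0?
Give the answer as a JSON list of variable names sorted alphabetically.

Answer: ["k"]

Analysis:
def/use:
  n0 def {j,k,v} use ∅
  n1 def {k,v} use {k}
  n2 def {a,j,n} use ∅
  n3 def {k,v} use ∅
  n4 def {a} use ∅
  n5 def {k} use ∅
  n6 def {a,n,v} use {a,v}

Live sets:
  n0: in=∅ out={k}
  n1: in={k} out={v}
  n2: in={v} out={a,v}
  n3: in=∅ out=∅
  n4: in=∅ out=∅
  n5: in={a,v} out={a,v}
  n6: in={a,v} out=∅

live-out(n0) = ["k"]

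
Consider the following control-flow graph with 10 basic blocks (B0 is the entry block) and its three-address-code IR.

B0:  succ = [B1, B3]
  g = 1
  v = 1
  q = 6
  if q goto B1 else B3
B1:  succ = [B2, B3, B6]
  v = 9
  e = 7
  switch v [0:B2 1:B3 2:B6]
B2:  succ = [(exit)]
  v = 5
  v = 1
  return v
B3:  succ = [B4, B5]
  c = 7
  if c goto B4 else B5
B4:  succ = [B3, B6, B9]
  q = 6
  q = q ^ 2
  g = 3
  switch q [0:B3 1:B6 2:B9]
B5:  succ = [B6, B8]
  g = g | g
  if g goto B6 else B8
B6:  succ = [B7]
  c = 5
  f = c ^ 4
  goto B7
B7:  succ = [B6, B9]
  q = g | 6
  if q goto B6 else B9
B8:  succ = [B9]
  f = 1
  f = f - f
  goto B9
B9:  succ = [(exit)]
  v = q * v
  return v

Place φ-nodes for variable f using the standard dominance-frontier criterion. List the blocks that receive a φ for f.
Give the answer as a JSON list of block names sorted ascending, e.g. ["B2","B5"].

idom tree: B1←B0 B2←B1 B3←B0 B4←B3 B5←B3 B6←B0 B7←B6 B8←B5 B9←B0
Dom∩ at merges:
  B3: preds {B0,B1,B4}: {B0} ∩ {B0,B1} ∩ {B0,B3,B4} = {B0}; idom=B0
  B6: preds {B1,B4,B5,B7}: {B0,B1} ∩ {B0,B3,B4} ∩ {B0,B3,B5} ∩ {B0,B6,B7} = {B0}; idom=B0
  B9: preds {B4,B7,B8}: {B0,B3,B4} ∩ {B0,B6,B7} ∩ {B0,B3,B5,B8} = {B0}; idom=B0

Frontier:
  join B3 pred B0: · stop@B0
  join B3 pred B1: B1 stop@B0
  join B3 pred B4: B4→B3 stop@B0
  join B6 pred B1: B1 stop@B0
  join B6 pred B4: B4→B3 stop@B0
  join B6 pred B5: B5→B3 stop@B0
  join B6 pred B7: B7→B6 stop@B0
  join B9 pred B4: B4→B3 stop@B0
  join B9 pred B7: B7→B6 stop@B0
  join B9 pred B8: B8→B5→B3 stop@B0
  B0: DF=∅
  B1: DF={B3,B6}
  B2: DF=∅
  B3: DF={B3,B6,B9}
  B4: DF={B3,B6,B9}
  B5: DF={B6,B9}
  B6: DF={B6,B9}
  B7: DF={B6,B9}
  B8: DF={B9}
  B9: DF=∅

φ for f: defs {B6,B8}
  DF⁺ = {B6,B9}

Answer: ["B6", "B9"]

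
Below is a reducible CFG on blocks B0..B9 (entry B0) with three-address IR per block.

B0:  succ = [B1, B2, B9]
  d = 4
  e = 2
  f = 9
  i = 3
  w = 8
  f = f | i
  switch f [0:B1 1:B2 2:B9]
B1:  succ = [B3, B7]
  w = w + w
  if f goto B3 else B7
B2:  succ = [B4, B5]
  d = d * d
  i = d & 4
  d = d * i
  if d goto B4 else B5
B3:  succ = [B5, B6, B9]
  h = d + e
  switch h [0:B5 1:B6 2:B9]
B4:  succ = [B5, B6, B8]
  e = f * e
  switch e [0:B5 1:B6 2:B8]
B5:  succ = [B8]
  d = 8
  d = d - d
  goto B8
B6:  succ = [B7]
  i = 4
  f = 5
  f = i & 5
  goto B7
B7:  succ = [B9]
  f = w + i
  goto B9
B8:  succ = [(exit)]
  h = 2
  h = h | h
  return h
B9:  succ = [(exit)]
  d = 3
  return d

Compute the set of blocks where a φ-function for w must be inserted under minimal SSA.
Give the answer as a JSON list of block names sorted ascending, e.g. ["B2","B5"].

Answer: ["B5", "B6", "B7", "B8", "B9"]

Derivation:
idom tree: B1←B0 B2←B0 B3←B1 B4←B2 B5←B0 B6←B0 B7←B0 B8←B0 B9←B0
Dom∩ at merges:
  B5: preds {B2,B3,B4}: {B0,B2} ∩ {B0,B1,B3} ∩ {B0,B2,B4} = {B0}; idom=B0
  B6: preds {B3,B4}: {B0,B1,B3} ∩ {B0,B2,B4} = {B0}; idom=B0
  B7: preds {B1,B6}: {B0,B1} ∩ {B0,B6} = {B0}; idom=B0
  B8: preds {B4,B5}: {B0,B2,B4} ∩ {B0,B5} = {B0}; idom=B0
  B9: preds {B0,B3,B7}: {B0} ∩ {B0,B1,B3} ∩ {B0,B7} = {B0}; idom=B0

DF walk-up:
  B5←B2: walk B2 to B0
  B5←B3: walk B3→B1 to B0
  B5←B4: walk B4→B2 to B0
  B6←B3: walk B3→B1 to B0
  B6←B4: walk B4→B2 to B0
  B7←B1: walk B1 to B0
  B7←B6: walk B6 to B0
  B8←B4: walk B4→B2 to B0
  B8←B5: walk B5 to B0
  B9←B0: walk · to B0
  B9←B3: walk B3→B1 to B0
  B9←B7: walk B7 to B0
  B0: DF=∅
  B1: DF={B5,B6,B7,B9}
  B2: DF={B5,B6,B8}
  B3: DF={B5,B6,B9}
  B4: DF={B5,B6,B8}
  B5: DF={B8}
  B6: DF={B7}
  B7: DF={B9}
  B8: DF=∅
  B9: DF=∅

φ for w: defs {B0,B1}
  DF⁺ = {B5,B6,B7,B8,B9}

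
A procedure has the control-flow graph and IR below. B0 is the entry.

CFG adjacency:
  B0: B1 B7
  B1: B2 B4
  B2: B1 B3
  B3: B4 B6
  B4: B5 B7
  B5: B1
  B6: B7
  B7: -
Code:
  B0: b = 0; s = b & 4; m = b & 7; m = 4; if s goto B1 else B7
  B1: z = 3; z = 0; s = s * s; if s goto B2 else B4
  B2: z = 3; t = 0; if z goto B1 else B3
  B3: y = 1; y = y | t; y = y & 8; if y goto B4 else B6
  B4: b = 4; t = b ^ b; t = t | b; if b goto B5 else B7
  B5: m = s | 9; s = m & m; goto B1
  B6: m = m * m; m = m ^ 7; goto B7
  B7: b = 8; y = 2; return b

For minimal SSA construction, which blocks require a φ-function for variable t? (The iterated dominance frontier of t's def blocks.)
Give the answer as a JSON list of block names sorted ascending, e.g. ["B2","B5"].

idom tree: B1←B0 B2←B1 B3←B2 B4←B1 B5←B4 B6←B3 B7←B0
Dom∩ at merges:
  B1: preds {B0,B2,B5}: {B0} ∩ {B0,B1,B2} ∩ {B0,B1,B4,B5} = {B0}; idom=B0
  B4: preds {B1,B3}: {B0,B1} ∩ {B0,B1,B2,B3} = {B0,B1}; idom=B1
  B7: preds {B0,B4,B6}: {B0} ∩ {B0,B1,B4} ∩ {B0,B1,B2,B3,B6} = {B0}; idom=B0

Frontier:
  B1←B0: walk · to B0
  B1←B2: walk B2→B1 to B0
  B1←B5: walk B5→B4→B1 to B0
  B4←B1: walk · to B1
  B4←B3: walk B3→B2 to B1
  B7←B0: walk · to B0
  B7←B4: walk B4→B1 to B0
  B7←B6: walk B6→B3→B2→B1 to B0
  DF(B0)=∅
  DF(B1)={B1,B7}
  DF(B2)={B1,B4,B7}
  DF(B3)={B4,B7}
  DF(B4)={B1,B7}
  DF(B5)={B1}
  DF(B6)={B7}
  DF(B7)=∅

φ for t: defs {B2,B4}
  DF⁺ = {B1,B4,B7}

Answer: ["B1", "B4", "B7"]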